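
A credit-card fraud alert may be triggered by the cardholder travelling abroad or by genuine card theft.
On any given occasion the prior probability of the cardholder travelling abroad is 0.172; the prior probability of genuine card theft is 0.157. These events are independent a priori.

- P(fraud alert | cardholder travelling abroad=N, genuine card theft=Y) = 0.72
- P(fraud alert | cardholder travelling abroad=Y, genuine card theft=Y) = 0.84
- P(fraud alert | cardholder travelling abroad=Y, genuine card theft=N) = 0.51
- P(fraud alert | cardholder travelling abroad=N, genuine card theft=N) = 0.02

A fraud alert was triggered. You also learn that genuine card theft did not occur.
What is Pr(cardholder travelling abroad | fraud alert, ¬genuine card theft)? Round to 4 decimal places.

P(fraud alert | ¬genuine card theft) = 0.02×0.828 + 0.51×0.172 = 0.016560 + 0.087720 = 0.104280
The cardholder travelling abroad-present share is 0.51×0.172 = 0.087720.
P(cardholder travelling abroad | fraud alert, ¬genuine card theft) = 0.087720 / 0.104280 ≈ 0.8412

Pr(cardholder travelling abroad | fraud alert, ¬genuine card theft) ≈ 0.8412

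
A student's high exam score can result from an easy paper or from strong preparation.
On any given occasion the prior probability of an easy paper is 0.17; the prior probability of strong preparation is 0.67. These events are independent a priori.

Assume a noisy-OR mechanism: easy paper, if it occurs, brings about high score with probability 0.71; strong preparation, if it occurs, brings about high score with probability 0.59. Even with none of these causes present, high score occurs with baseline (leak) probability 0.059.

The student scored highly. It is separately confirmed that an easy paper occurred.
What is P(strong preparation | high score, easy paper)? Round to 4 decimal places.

P(strong preparation | high score, easy paper) ≈ 0.7126

Under noisy-OR, P(high score | causes) = 1 − (1−0.059)·∏(1−qᵢ) over the active causes.
Numerator (weight on configurations with strong preparation): 0.888115*0.67 = 0.595037
The normalizing constant is 0.72711*0.33 + 0.888115*0.67 = 0.834983
P(strong preparation | high score, easy paper) = 0.595037/0.834983 ≈ 0.7126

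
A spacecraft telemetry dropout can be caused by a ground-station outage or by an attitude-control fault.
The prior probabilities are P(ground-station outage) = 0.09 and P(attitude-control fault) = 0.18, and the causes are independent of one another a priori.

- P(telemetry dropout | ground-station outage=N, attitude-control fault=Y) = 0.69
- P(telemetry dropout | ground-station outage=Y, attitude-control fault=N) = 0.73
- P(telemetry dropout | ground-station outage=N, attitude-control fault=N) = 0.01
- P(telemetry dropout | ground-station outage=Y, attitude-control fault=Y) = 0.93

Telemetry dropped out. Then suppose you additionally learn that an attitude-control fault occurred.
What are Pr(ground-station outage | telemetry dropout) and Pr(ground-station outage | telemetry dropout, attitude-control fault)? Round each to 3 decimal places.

Pr(ground-station outage | telemetry dropout) ≈ 0.364; Pr(ground-station outage | telemetry dropout, attitude-control fault) ≈ 0.118

Weight on ground-station outage=true, given the evidence: 0.053874 + 0.015066 = 0.068940
Denominator P(telemetry dropout): 0.01×0.91×0.82 + 0.69×0.91×0.18 + 0.73×0.09×0.82 + 0.93×0.09×0.18 = 0.189424
P(ground-station outage | telemetry dropout) = 0.068940/0.189424 ≈ 0.364

Now condition on the additional information:
Weight on ground-station outage=true, given the evidence: 0.93×0.09 = 0.083700
The normalizing constant is 0.69×0.91 + 0.93×0.09 = 0.711600
P(ground-station outage | telemetry dropout, attitude-control fault) = 0.083700/0.711600 ≈ 0.118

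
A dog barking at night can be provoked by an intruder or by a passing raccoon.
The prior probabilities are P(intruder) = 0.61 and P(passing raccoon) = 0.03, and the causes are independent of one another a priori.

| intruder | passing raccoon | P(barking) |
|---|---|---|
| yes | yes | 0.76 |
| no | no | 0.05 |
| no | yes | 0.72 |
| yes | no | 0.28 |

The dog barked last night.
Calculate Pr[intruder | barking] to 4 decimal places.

Pr[intruder | barking] ≈ 0.8679

P(barking) = 0.05*0.39*0.97 + 0.72*0.39*0.03 + 0.28*0.61*0.97 + 0.76*0.61*0.03 = 0.018915 + 0.008424 + 0.165676 + 0.013908 = 0.206923
Restricting to configurations with intruder present: 0.165676 + 0.013908 = 0.179584.
So P(intruder | barking) = 0.179584/0.206923 ≈ 0.8679.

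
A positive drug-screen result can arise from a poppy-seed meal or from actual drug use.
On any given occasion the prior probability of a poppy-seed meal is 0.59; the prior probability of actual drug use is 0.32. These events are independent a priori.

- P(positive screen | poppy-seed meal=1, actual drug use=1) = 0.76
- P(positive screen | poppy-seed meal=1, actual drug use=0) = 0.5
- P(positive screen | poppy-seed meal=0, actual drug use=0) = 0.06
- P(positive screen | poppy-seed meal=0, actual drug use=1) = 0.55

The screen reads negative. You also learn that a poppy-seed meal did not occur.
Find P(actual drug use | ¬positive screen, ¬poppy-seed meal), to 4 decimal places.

P(actual drug use | ¬positive screen, ¬poppy-seed meal) ≈ 0.1839

Sum P(¬positive screen|·) weighted by the priors over both values of actual drug use:
  P(¬positive screen | ¬poppy-seed meal) = 0.94·0.68 + 0.45·0.32
        = 0.639200 + 0.144000 = 0.783200
Configurations with actual drug use contribute 0.144000, so
  P(actual drug use | ¬positive screen, ¬poppy-seed meal) = 0.144000 / 0.783200 ≈ 0.1839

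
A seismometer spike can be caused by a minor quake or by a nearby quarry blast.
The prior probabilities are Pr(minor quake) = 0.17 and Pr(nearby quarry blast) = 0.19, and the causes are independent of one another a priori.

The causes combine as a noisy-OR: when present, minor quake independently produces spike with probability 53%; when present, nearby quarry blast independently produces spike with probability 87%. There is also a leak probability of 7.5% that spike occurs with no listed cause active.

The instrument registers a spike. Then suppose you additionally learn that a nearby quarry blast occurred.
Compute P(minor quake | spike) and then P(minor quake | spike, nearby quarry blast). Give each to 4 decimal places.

P(minor quake | spike) ≈ 0.3641; P(minor quake | spike, nearby quarry blast) ≈ 0.1801

Under noisy-OR, P(spike | causes) = 1 − (1−0.075)·∏(1−qᵢ) over the active causes.
By total probability over the 4 (minor quake, nearby quarry blast) configurations:
  P(spike) = 0.075×0.83×0.81 + 0.87975×0.83×0.19 + 0.56525×0.17×0.81 + 0.943483×0.17×0.19
        = 0.050422 + 0.138737 + 0.077835 + 0.030475 = 0.297469
The terms with minor quake present sum to 0.108310, so
  P(minor quake | spike) = 0.108310 / 0.297469 ≈ 0.3641

With the extra evidence:
P(spike | nearby quarry blast) = 0.87975*0.83 + 0.943483*0.17 = 0.730193 + 0.160392 = 0.890585
Restricting to configurations with minor quake present: 0.943483*0.17 = 0.160392.
So P(minor quake | spike, nearby quarry blast) = 0.160392/0.890585 ≈ 0.1801.
Conditioning on nearby quarry blast lowers the posterior on minor quake: the classic explaining-away effect in a common-effect structure.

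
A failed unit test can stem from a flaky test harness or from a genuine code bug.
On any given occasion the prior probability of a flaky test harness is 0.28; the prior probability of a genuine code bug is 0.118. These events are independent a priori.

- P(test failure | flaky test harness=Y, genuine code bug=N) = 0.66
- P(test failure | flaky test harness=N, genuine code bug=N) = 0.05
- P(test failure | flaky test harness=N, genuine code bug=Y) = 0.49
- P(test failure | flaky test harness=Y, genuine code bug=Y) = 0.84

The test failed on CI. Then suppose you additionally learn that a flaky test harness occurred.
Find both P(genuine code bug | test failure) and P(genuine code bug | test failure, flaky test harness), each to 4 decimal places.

P(genuine code bug | test failure) ≈ 0.2627; P(genuine code bug | test failure, flaky test harness) ≈ 0.1455

For the numerator, keep only genuine code bug=true terms: 0.041630 + 0.027754 = 0.069384
Denominator P(test failure): 0.05×0.72×0.882 + 0.49×0.72×0.118 + 0.66×0.28×0.882 + 0.84×0.28×0.118 = 0.264130
P(genuine code bug | test failure) = 0.069384/0.264130 ≈ 0.2627

With the extra evidence:
P(test failure | flaky test harness) = 0.66·0.882 + 0.84·0.118 = 0.582120 + 0.099120 = 0.681240
Of this, 0.099120 comes from 0.84·0.118 (the genuine code bug=true cases).
Hence the posterior is 0.099120/0.681240 ≈ 0.1455.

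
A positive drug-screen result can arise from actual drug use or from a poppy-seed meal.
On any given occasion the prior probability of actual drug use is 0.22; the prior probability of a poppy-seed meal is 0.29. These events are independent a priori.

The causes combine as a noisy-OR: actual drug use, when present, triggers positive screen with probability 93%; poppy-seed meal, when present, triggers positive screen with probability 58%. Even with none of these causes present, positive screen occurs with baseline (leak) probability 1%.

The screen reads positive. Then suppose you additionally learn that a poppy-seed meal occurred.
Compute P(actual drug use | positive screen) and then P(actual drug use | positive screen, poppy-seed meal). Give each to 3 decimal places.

Under noisy-OR, P(positive screen | causes) = 1 − (1−0.01)·∏(1−qᵢ) over the active causes.
P(positive screen) = 0.01*0.78*0.71 + 0.5842*0.78*0.29 + 0.9307*0.22*0.71 + 0.970894*0.22*0.29 = 0.005538 + 0.132146 + 0.145375 + 0.061943 = 0.345002
The actual drug use-present share is 0.145375 + 0.061943 = 0.207318.
P(actual drug use | positive screen) = 0.207318 / 0.345002 ≈ 0.601

With the extra evidence:
P(positive screen | poppy-seed meal) = 0.5842·0.78 + 0.970894·0.22 = 0.455676 + 0.213597 = 0.669273
The actual drug use-present share is 0.970894·0.22 = 0.213597.
Hence the posterior is 0.213597/0.669273 ≈ 0.319.
The drop from 0.601 to 0.319 is the explaining-away (discounting) effect.

P(actual drug use | positive screen) ≈ 0.601; P(actual drug use | positive screen, poppy-seed meal) ≈ 0.319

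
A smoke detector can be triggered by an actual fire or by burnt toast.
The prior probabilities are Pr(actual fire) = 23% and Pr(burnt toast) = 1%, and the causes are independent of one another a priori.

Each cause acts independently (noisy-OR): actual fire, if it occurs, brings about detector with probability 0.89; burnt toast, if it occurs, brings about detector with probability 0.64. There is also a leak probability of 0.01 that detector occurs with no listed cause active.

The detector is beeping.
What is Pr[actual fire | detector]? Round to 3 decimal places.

Pr[actual fire | detector] ≈ 0.942

Under noisy-OR, P(detector | causes) = 1 − (1−0.01)·∏(1−qᵢ) over the active causes.
Weight on actual fire=true, given the evidence: 0.202903 + 0.002210 = 0.205113
Denominator P(detector): 0.01·0.77·0.99 + 0.6436·0.77·0.01 + 0.8911·0.23·0.99 + 0.960796·0.23·0.01 = 0.217692
Posterior = 0.205113 / 0.217692 ≈ 0.942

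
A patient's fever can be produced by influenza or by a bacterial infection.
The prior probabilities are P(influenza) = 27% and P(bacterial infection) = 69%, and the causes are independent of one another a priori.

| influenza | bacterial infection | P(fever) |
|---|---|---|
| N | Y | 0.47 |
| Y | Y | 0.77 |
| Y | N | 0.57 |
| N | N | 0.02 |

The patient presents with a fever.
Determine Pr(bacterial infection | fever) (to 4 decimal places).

For the numerator, keep only bacterial infection=true terms: 0.236739 + 0.143451 = 0.380190
Denominator P(fever): 0.02·0.73·0.31 + 0.47·0.73·0.69 + 0.57·0.27·0.31 + 0.77·0.27·0.69 = 0.432425
Posterior = 0.380190 / 0.432425 ≈ 0.8792

Pr(bacterial infection | fever) ≈ 0.8792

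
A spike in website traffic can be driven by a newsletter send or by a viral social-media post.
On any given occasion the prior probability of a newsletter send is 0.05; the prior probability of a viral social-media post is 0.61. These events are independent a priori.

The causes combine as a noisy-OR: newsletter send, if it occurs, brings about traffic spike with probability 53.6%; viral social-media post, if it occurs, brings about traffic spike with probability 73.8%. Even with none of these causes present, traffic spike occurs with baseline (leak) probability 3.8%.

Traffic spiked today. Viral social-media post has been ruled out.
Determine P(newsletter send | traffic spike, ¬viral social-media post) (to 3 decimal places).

Under noisy-OR, P(traffic spike | causes) = 1 − (1−0.038)·∏(1−qᵢ) over the active causes.
P(traffic spike | ¬viral social-media post) = 0.038×0.95 + 0.553632×0.05 = 0.036100 + 0.027682 = 0.063782
Restricting to configurations with newsletter send present: 0.553632×0.05 = 0.027682.
P(newsletter send | traffic spike, ¬viral social-media post) = 0.027682 / 0.063782 ≈ 0.434

P(newsletter send | traffic spike, ¬viral social-media post) ≈ 0.434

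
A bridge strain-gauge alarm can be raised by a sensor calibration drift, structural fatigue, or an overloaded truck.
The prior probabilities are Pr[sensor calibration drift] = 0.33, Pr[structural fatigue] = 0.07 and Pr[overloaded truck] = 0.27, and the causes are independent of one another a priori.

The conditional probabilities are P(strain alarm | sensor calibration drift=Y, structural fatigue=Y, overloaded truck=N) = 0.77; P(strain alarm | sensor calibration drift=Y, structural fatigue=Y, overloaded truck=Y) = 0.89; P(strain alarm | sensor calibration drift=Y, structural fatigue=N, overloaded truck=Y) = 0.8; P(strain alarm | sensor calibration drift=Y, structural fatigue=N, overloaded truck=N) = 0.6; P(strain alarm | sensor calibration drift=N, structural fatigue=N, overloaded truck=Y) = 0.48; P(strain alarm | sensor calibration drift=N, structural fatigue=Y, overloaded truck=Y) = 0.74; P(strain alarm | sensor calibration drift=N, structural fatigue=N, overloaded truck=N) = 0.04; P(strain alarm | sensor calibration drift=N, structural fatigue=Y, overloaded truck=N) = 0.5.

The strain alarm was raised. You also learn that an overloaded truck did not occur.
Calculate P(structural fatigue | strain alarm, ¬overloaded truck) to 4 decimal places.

Weight on structural fatigue=true, given the evidence: 0.023450 + 0.017787 = 0.041237
Denominator P(strain alarm | ¬overloaded truck): 0.04*0.67*0.93 + 0.5*0.67*0.07 + 0.6*0.33*0.93 + 0.77*0.33*0.07 = 0.250301
P(structural fatigue | strain alarm, ¬overloaded truck) = 0.041237/0.250301 ≈ 0.1647

P(structural fatigue | strain alarm, ¬overloaded truck) ≈ 0.1647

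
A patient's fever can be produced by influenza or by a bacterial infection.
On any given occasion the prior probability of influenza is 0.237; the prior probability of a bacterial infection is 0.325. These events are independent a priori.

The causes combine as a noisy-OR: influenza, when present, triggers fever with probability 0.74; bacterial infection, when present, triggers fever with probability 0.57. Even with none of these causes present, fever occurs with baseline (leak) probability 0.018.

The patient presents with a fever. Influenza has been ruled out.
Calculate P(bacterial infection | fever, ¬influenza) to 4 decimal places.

Under noisy-OR, P(fever | causes) = 1 − (1−0.018)·∏(1−qᵢ) over the active causes.
P(fever | ¬influenza) = 0.018×0.675 + 0.57774×0.325 = 0.012150 + 0.187766 = 0.199916
The bacterial infection-present share is 0.57774×0.325 = 0.187766.
So P(bacterial infection | fever, ¬influenza) = 0.187766/0.199916 ≈ 0.9392.

P(bacterial infection | fever, ¬influenza) ≈ 0.9392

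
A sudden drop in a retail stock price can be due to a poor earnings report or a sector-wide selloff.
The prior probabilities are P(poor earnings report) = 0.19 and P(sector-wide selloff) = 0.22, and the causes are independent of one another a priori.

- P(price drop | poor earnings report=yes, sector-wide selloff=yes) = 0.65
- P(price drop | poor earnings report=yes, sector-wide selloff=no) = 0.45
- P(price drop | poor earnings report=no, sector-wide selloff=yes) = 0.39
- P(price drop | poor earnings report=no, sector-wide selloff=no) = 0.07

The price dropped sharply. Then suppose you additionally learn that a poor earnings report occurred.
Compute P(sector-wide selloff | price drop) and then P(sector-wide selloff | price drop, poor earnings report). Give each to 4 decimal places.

P(sector-wide selloff | price drop) ≈ 0.4657; P(sector-wide selloff | price drop, poor earnings report) ≈ 0.2895

Sum P(price drop|·) weighted by the priors over the 4 (poor earnings report, sector-wide selloff) configurations:
  P(price drop) = 0.07*0.81*0.78 + 0.39*0.81*0.22 + 0.45*0.19*0.78 + 0.65*0.19*0.22
        = 0.044226 + 0.069498 + 0.066690 + 0.027170 = 0.207584
The terms with sector-wide selloff present sum to 0.096668, so
  P(sector-wide selloff | price drop) = 0.096668 / 0.207584 ≈ 0.4657

Now also conditioning on poor earnings report=true:
Numerator (weight on configurations with sector-wide selloff): 0.65*0.22 = 0.143000
Normalizer over all consistent configurations: 0.45*0.78 + 0.65*0.22 = 0.494000
P(sector-wide selloff | price drop, poor earnings report) = 0.143000/0.494000 ≈ 0.2895
This is intercausal reasoning (explaining away): once poor earnings report accounts for the price drop, sector-wide selloff becomes less likely.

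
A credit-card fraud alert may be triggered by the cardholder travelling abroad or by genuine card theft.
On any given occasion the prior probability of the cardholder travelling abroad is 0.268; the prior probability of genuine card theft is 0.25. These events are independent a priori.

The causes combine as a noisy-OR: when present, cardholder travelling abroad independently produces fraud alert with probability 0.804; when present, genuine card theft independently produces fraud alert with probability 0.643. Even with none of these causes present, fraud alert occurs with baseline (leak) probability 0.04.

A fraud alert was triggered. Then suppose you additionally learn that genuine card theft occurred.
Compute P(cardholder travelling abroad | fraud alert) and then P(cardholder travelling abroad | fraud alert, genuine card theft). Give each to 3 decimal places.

Under noisy-OR, P(fraud alert | causes) = 1 − (1−0.04)·∏(1−qᵢ) over the active causes.
Weight on cardholder travelling abroad=true, given the evidence: 0.163180 + 0.062499 = 0.225679
Denominator P(fraud alert): 0.04*0.732*0.75 + 0.65728*0.732*0.25 + 0.81184*0.268*0.75 + 0.932827*0.268*0.25 = 0.367921
P(cardholder travelling abroad | fraud alert) = 0.225679/0.367921 ≈ 0.613

Now condition on the additional information:
For the numerator, keep only cardholder travelling abroad=true terms: 0.932827×0.268 = 0.249998
The normalizing constant is 0.65728×0.732 + 0.932827×0.268 = 0.731127
Posterior = 0.249998 / 0.731127 ≈ 0.342
The drop from 0.613 to 0.342 is the explaining-away (discounting) effect.

P(cardholder travelling abroad | fraud alert) ≈ 0.613; P(cardholder travelling abroad | fraud alert, genuine card theft) ≈ 0.342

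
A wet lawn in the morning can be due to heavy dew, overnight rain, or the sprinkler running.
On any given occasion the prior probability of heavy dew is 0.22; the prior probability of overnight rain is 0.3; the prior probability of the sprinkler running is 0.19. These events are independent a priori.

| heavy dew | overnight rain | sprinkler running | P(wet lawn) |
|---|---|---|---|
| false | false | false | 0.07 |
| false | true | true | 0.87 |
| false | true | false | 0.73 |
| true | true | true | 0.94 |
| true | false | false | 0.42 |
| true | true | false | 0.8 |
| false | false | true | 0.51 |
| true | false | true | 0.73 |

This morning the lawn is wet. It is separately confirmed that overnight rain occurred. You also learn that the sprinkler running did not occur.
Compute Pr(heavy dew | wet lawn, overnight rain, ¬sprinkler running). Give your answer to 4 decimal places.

Pr(heavy dew | wet lawn, overnight rain, ¬sprinkler running) ≈ 0.2361

By total probability over both values of heavy dew:
  P(wet lawn | overnight rain, ¬sprinkler running) = 0.73·0.78 + 0.8·0.22
        = 0.569400 + 0.176000 = 0.745400
The terms with heavy dew present sum to 0.176000, so
  P(heavy dew | wet lawn, overnight rain, ¬sprinkler running) = 0.176000 / 0.745400 ≈ 0.2361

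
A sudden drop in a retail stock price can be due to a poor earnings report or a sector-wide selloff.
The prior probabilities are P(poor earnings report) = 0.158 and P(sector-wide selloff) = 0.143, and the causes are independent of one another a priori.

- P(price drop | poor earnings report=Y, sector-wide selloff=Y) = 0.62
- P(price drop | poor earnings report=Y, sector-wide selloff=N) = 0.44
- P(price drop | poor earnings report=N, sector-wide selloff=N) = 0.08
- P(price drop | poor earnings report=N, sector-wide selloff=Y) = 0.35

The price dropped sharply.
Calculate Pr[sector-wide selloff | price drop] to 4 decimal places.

Enumerate the 4 (poor earnings report, sector-wide selloff) configurations and weight by the priors:
  P(price drop) = 0.08·0.842·0.857 + 0.35·0.842·0.143 + 0.44·0.158·0.857 + 0.62·0.158·0.143
        = 0.057728 + 0.042142 + 0.059579 + 0.014008 = 0.173457
The terms with sector-wide selloff present sum to 0.056150, so
  P(sector-wide selloff | price drop) = 0.056150 / 0.173457 ≈ 0.3237

Pr[sector-wide selloff | price drop] ≈ 0.3237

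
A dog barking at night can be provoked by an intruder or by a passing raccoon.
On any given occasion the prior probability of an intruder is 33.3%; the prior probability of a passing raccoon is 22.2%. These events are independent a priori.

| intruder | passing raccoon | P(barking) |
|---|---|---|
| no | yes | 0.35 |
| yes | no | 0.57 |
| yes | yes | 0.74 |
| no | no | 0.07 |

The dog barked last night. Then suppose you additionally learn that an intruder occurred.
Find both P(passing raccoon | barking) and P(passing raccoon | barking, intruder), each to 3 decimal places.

P(passing raccoon | barking) ≈ 0.367; P(passing raccoon | barking, intruder) ≈ 0.270

P(barking) = 0.07*0.667*0.778 + 0.35*0.667*0.222 + 0.57*0.333*0.778 + 0.74*0.333*0.222 = 0.036325 + 0.051826 + 0.147672 + 0.054705 = 0.290528
Restricting to configurations with passing raccoon present: 0.051826 + 0.054705 = 0.106531.
P(passing raccoon | barking) = 0.106531 / 0.290528 ≈ 0.367

With the extra evidence:
P(barking | intruder) = 0.57·0.778 + 0.74·0.222 = 0.443460 + 0.164280 = 0.607740
Of this, 0.164280 comes from 0.74·0.222 (the passing raccoon=true cases).
Hence the posterior is 0.164280/0.607740 ≈ 0.270.
The drop from 0.367 to 0.270 is the explaining-away (discounting) effect.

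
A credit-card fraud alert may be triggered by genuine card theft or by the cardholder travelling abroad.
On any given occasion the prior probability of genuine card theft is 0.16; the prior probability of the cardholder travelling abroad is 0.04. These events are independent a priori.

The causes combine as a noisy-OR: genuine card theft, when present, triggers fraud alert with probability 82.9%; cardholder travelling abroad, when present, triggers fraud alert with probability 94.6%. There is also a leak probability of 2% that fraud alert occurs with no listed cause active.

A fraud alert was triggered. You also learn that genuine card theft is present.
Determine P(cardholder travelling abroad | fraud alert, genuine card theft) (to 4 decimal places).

Under noisy-OR, P(fraud alert | causes) = 1 − (1−0.02)·∏(1−qᵢ) over the active causes.
P(fraud alert | genuine card theft) = 0.83242×0.96 + 0.990951×0.04 = 0.799123 + 0.039638 = 0.838761
Of this, 0.039638 comes from 0.990951×0.04 (the cardholder travelling abroad=true cases).
Hence the posterior is 0.039638/0.838761 ≈ 0.0473.

P(cardholder travelling abroad | fraud alert, genuine card theft) ≈ 0.0473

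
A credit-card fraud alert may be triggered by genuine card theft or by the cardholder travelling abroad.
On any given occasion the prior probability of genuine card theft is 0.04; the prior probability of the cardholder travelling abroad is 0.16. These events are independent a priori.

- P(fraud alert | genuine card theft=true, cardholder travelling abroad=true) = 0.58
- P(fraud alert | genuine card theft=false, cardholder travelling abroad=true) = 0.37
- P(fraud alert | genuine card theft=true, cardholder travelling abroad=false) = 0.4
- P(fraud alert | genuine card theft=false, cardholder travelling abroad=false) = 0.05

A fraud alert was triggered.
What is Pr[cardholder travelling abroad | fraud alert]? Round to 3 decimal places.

By total probability over the 4 (genuine card theft, cardholder travelling abroad) configurations:
  P(fraud alert) = 0.05×0.96×0.84 + 0.37×0.96×0.16 + 0.4×0.04×0.84 + 0.58×0.04×0.16
        = 0.040320 + 0.056832 + 0.013440 + 0.003712 = 0.114304
Keeping only the cardholder travelling abroad-present terms gives 0.060544, so
  P(cardholder travelling abroad | fraud alert) = 0.060544 / 0.114304 ≈ 0.530

Pr[cardholder travelling abroad | fraud alert] ≈ 0.530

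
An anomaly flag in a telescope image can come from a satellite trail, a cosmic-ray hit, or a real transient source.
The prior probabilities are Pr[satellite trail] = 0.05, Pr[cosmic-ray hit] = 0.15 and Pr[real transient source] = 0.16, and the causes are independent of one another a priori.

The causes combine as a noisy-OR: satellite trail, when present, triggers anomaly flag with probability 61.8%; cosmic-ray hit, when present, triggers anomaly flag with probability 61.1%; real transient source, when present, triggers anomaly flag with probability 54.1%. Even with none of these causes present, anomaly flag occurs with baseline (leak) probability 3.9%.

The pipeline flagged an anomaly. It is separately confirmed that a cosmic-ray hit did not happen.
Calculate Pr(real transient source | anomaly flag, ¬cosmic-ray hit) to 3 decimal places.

Pr(real transient source | anomaly flag, ¬cosmic-ray hit) ≈ 0.614

Under noisy-OR, P(anomaly flag | causes) = 1 − (1−0.039)·∏(1−qᵢ) over the active causes.
For the numerator, keep only real transient source=true terms: 0.084953 + 0.006652 = 0.091605
Denominator P(anomaly flag | ¬cosmic-ray hit): 0.039×0.95×0.84 + 0.558901×0.95×0.16 + 0.632898×0.05×0.84 + 0.8315×0.05×0.16 = 0.149309
P(real transient source | anomaly flag, ¬cosmic-ray hit) = 0.091605/0.149309 ≈ 0.614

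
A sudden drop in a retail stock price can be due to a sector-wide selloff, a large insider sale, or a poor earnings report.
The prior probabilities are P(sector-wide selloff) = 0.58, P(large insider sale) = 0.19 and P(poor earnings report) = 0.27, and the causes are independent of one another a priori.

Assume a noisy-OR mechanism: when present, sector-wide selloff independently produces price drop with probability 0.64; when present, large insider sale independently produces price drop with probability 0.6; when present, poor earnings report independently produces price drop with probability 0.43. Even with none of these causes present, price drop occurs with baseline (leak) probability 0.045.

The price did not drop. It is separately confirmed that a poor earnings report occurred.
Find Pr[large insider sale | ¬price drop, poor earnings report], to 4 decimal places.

Pr[large insider sale | ¬price drop, poor earnings report] ≈ 0.0858

Under noisy-OR, P(price drop | causes) = 1 − (1−0.045)·∏(1−qᵢ) over the active causes.
P(¬price drop | poor earnings report) = 0.54435·0.42·0.81 + 0.21774·0.42·0.19 + 0.195966·0.58·0.81 + 0.078386·0.58·0.19 = 0.185188 + 0.017376 + 0.092065 + 0.008638 = 0.303267
Of this, 0.026014 comes from 0.017376 + 0.008638 (the large insider sale=true cases).
Hence the posterior is 0.026014/0.303267 ≈ 0.0858.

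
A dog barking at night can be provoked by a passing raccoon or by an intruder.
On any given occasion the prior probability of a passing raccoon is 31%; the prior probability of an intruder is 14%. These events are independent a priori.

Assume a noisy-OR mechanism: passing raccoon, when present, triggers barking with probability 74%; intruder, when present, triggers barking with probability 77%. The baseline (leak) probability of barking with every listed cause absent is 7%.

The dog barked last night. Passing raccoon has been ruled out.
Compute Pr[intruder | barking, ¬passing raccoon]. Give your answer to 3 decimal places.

Under noisy-OR, P(barking | causes) = 1 − (1−0.07)·∏(1−qᵢ) over the active causes.
By total probability over both values of intruder:
  P(barking | ¬passing raccoon) = 0.07*0.86 + 0.7861*0.14
        = 0.060200 + 0.110054 = 0.170254
The terms with intruder present sum to 0.110054, so
  P(intruder | barking, ¬passing raccoon) = 0.110054 / 0.170254 ≈ 0.646

Pr[intruder | barking, ¬passing raccoon] ≈ 0.646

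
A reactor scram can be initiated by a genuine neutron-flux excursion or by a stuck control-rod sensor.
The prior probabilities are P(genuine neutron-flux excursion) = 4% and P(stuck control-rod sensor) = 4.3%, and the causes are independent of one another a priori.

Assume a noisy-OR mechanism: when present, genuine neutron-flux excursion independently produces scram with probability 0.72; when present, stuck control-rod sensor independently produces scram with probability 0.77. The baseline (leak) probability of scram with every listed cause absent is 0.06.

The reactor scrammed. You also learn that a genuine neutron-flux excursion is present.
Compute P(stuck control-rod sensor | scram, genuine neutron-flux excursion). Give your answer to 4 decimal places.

P(stuck control-rod sensor | scram, genuine neutron-flux excursion) ≈ 0.0542

Under noisy-OR, P(scram | causes) = 1 − (1−0.06)·∏(1−qᵢ) over the active causes.
Enumerate both values of stuck control-rod sensor and weight by the priors:
  P(scram | genuine neutron-flux excursion) = 0.7368×0.957 + 0.939464×0.043
        = 0.705118 + 0.040397 = 0.745515
The terms with stuck control-rod sensor present sum to 0.040397, so
  P(stuck control-rod sensor | scram, genuine neutron-flux excursion) = 0.040397 / 0.745515 ≈ 0.0542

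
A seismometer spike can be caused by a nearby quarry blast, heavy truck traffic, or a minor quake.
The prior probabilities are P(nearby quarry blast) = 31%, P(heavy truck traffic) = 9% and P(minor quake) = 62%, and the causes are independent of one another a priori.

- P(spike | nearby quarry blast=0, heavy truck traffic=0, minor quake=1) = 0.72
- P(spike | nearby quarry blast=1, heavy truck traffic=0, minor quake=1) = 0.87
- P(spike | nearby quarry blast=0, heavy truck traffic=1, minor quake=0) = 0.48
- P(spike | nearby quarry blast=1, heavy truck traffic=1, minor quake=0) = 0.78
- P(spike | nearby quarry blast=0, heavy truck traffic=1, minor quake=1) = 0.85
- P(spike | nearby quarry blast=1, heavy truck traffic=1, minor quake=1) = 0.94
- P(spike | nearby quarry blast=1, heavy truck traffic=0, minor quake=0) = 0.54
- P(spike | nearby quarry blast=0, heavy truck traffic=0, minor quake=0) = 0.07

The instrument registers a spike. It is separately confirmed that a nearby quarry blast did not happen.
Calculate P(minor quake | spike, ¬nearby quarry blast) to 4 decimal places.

P(spike | ¬nearby quarry blast) = 0.07·0.91·0.38 + 0.72·0.91·0.62 + 0.48·0.09·0.38 + 0.85·0.09·0.62 = 0.024206 + 0.406224 + 0.016416 + 0.047430 = 0.494276
The minor quake-present share is 0.406224 + 0.047430 = 0.453654.
Hence the posterior is 0.453654/0.494276 ≈ 0.9178.

P(minor quake | spike, ¬nearby quarry blast) ≈ 0.9178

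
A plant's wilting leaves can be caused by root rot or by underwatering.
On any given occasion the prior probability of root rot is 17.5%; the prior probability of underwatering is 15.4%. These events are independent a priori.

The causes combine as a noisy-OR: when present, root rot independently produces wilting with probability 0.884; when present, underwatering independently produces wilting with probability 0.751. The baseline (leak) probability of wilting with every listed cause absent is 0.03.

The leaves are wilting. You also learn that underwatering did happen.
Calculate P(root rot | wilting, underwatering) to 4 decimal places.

P(root rot | wilting, underwatering) ≈ 0.2137

Under noisy-OR, P(wilting | causes) = 1 − (1−0.03)·∏(1−qᵢ) over the active causes.
For the numerator, keep only root rot=true terms: 0.971983*0.175 = 0.170097
Normalizer over all consistent configurations: 0.75847*0.825 + 0.971983*0.175 = 0.795835
Posterior = 0.170097 / 0.795835 ≈ 0.2137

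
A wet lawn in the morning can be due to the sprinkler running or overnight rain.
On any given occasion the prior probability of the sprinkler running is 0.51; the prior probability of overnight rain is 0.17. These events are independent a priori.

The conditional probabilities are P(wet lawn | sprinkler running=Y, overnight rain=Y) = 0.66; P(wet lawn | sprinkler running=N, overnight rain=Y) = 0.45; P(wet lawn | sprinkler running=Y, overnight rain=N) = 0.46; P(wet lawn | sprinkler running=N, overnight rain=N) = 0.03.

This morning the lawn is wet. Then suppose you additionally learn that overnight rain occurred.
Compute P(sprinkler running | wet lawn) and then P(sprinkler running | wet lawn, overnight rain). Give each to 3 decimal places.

P(sprinkler running | wet lawn) ≈ 0.835; P(sprinkler running | wet lawn, overnight rain) ≈ 0.604

Weight on sprinkler running=true, given the evidence: 0.194718 + 0.057222 = 0.251940
The normalizing constant is 0.03*0.49*0.83 + 0.45*0.49*0.17 + 0.46*0.51*0.83 + 0.66*0.51*0.17 = 0.301626
P(sprinkler running | wet lawn) = 0.251940/0.301626 ≈ 0.835

Now also conditioning on overnight rain=true:
P(wet lawn | overnight rain) = 0.45×0.49 + 0.66×0.51 = 0.220500 + 0.336600 = 0.557100
Restricting to configurations with sprinkler running present: 0.66×0.51 = 0.336600.
P(sprinkler running | wet lawn, overnight rain) = 0.336600 / 0.557100 ≈ 0.604
The drop from 0.835 to 0.604 is the explaining-away (discounting) effect.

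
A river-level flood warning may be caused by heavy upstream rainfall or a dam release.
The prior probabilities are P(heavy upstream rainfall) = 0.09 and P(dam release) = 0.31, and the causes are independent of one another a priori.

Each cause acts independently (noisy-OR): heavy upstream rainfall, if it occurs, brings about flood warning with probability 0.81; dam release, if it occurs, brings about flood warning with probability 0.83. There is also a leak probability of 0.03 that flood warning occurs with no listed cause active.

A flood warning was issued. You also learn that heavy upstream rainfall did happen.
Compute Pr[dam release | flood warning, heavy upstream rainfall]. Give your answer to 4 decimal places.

Under noisy-OR, P(flood warning | causes) = 1 − (1−0.03)·∏(1−qᵢ) over the active causes.
Weight on dam release=true, given the evidence: 0.968669×0.31 = 0.300287
Denominator P(flood warning | heavy upstream rainfall): 0.8157×0.69 + 0.968669×0.31 = 0.863120
P(dam release | flood warning, heavy upstream rainfall) = 0.300287/0.863120 ≈ 0.3479

Pr[dam release | flood warning, heavy upstream rainfall] ≈ 0.3479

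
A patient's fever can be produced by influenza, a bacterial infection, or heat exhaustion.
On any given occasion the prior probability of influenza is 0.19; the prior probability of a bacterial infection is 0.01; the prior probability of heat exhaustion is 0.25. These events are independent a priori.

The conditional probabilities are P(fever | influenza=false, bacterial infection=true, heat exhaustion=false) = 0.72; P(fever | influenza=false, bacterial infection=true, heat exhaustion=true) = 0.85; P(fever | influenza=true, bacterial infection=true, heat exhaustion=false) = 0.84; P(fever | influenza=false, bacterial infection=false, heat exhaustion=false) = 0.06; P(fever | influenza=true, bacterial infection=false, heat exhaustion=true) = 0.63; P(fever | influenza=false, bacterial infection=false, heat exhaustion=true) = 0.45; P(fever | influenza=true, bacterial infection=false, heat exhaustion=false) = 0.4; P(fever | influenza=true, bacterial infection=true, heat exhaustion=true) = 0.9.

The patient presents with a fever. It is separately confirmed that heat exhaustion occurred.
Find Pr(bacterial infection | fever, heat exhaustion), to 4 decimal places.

P(fever | heat exhaustion) = 0.45×0.81×0.99 + 0.85×0.81×0.01 + 0.63×0.19×0.99 + 0.9×0.19×0.01 = 0.360855 + 0.006885 + 0.118503 + 0.001710 = 0.487953
Restricting to configurations with bacterial infection present: 0.006885 + 0.001710 = 0.008595.
So P(bacterial infection | fever, heat exhaustion) = 0.008595/0.487953 ≈ 0.0176.

Pr(bacterial infection | fever, heat exhaustion) ≈ 0.0176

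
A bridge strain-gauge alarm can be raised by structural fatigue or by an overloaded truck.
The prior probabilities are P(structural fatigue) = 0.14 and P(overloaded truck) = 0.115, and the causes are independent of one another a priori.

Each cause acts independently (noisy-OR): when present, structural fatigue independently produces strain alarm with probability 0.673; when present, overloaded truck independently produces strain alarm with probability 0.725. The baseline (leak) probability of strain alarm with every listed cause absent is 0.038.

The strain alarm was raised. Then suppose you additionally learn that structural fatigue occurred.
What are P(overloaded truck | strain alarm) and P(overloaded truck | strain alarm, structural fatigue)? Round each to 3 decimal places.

Under noisy-OR, P(strain alarm | causes) = 1 − (1−0.038)·∏(1−qᵢ) over the active causes.
Weight on overloaded truck=true, given the evidence: 0.072736 + 0.014707 = 0.087443
Normalizer over all consistent configurations: 0.038·0.86·0.885 + 0.73545·0.86·0.115 + 0.685426·0.14·0.885 + 0.913492·0.14·0.115 = 0.201289
P(overloaded truck | strain alarm) = 0.087443/0.201289 ≈ 0.434

With the extra evidence:
By total probability over both values of overloaded truck:
  P(strain alarm | structural fatigue) = 0.685426*0.885 + 0.913492*0.115
        = 0.606602 + 0.105052 = 0.711654
The terms with overloaded truck present sum to 0.105052, so
  P(overloaded truck | strain alarm, structural fatigue) = 0.105052 / 0.711654 ≈ 0.148
Conditioning on structural fatigue lowers the posterior on overloaded truck: the classic explaining-away effect in a common-effect structure.

P(overloaded truck | strain alarm) ≈ 0.434; P(overloaded truck | strain alarm, structural fatigue) ≈ 0.148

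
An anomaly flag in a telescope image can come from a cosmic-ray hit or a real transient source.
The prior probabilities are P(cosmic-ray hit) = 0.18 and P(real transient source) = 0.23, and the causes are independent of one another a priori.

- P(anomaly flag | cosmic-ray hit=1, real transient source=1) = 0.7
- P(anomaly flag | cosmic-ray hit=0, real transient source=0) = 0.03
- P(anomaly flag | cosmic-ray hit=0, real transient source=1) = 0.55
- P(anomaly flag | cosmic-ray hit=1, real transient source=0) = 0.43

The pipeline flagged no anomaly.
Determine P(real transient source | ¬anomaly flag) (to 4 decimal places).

P(real transient source | ¬anomaly flag) ≈ 0.1233

Weight on real transient source=true, given the evidence: 0.084870 + 0.012420 = 0.097290
The normalizing constant is 0.97×0.82×0.77 + 0.45×0.82×0.23 + 0.57×0.18×0.77 + 0.3×0.18×0.23 = 0.788750
P(real transient source | ¬anomaly flag) = 0.097290/0.788750 ≈ 0.1233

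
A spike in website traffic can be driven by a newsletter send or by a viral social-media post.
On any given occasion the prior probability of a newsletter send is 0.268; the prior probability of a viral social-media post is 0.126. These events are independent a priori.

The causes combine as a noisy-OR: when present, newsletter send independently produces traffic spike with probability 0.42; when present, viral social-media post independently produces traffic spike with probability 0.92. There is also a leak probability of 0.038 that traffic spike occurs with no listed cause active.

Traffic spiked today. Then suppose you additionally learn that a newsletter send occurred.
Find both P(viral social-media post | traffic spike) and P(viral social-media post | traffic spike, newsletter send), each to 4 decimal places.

P(viral social-media post | traffic spike) ≈ 0.4787; P(viral social-media post | traffic spike, newsletter send) ≈ 0.2376

Under noisy-OR, P(traffic spike | causes) = 1 − (1−0.038)·∏(1−qᵢ) over the active causes.
P(traffic spike) = 0.038·0.732·0.874 + 0.92304·0.732·0.126 + 0.44204·0.268·0.874 + 0.955363·0.268·0.126 = 0.024311 + 0.085134 + 0.103540 + 0.032261 = 0.245246
The viral social-media post-present share is 0.085134 + 0.032261 = 0.117395.
So P(viral social-media post | traffic spike) = 0.117395/0.245246 ≈ 0.4787.

With the extra evidence:
Enumerate both values of viral social-media post and weight by the priors:
  P(traffic spike | newsletter send) = 0.44204·0.874 + 0.955363·0.126
        = 0.386343 + 0.120376 = 0.506719
Configurations with viral social-media post contribute 0.120376, so
  P(viral social-media post | traffic spike, newsletter send) = 0.120376 / 0.506719 ≈ 0.2376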